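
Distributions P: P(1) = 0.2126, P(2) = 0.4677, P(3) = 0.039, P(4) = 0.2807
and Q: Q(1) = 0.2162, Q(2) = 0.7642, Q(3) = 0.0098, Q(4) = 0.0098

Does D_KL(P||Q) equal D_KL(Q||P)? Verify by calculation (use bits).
D_KL(P||Q) = 1.0999 bits, D_KL(Q||P) = 0.4796 bits. No — D_KL(P||Q) ≠ D_KL(Q||P) for this pair.

D_KL(P||Q) = Σ P(x) log₂(P(x)/Q(x))

Computing term by term:
  P(1)·log₂(P(1)/Q(1)) = 0.2126·log₂(0.2126/0.2162) = -0.00515
  P(2)·log₂(P(2)/Q(2)) = 0.4677·log₂(0.4677/0.7642) = -0.33130
  P(3)·log₂(P(3)/Q(3)) = 0.039·log₂(0.039/0.0098) = 0.07771
  P(4)·log₂(P(4)/Q(4)) = 0.2807·log₂(0.2807/0.0098) = 1.35862

D_KL(P||Q) = -0.00515 - 0.33130 + 0.07771 + 1.35862 = 1.09988 ≈ 1.0999 bits

D_KL(Q||P) = Σ Q(x) log₂(Q(x)/P(x))

Computing term by term:
  Q(1)·log₂(Q(1)/P(1)) = 0.2162·log₂(0.2162/0.2126) = 0.00524
  Q(2)·log₂(Q(2)/P(2)) = 0.7642·log₂(0.7642/0.4677) = 0.54133
  Q(3)·log₂(Q(3)/P(3)) = 0.0098·log₂(0.0098/0.039) = -0.01953
  Q(4)·log₂(Q(4)/P(4)) = 0.0098·log₂(0.0098/0.2807) = -0.04743

D_KL(Q||P) = 0.00524 + 0.54133 - 0.01953 - 0.04743 = 0.47961 ≈ 0.4796 bits

These are NOT equal (difference: 0.6203 bits). KL divergence is asymmetric: D_KL(P||Q) ≠ D_KL(Q||P) in general.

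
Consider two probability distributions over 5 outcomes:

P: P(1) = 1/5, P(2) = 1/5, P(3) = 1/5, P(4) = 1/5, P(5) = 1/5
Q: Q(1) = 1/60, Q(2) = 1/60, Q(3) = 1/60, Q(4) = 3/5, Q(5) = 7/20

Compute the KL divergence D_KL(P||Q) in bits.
1.6725 bits

D_KL(P||Q) = Σ P(x) log₂(P(x)/Q(x))

Computing term by term:
  P(1)·log₂(P(1)/Q(1)) = (1/5)·log₂((1/5)/(1/60)) = 0.71699
  P(2)·log₂(P(2)/Q(2)) = (1/5)·log₂((1/5)/(1/60)) = 0.71699
  P(3)·log₂(P(3)/Q(3)) = (1/5)·log₂((1/5)/(1/60)) = 0.71699
  P(4)·log₂(P(4)/Q(4)) = (1/5)·log₂((1/5)/(3/5)) = -0.31699
  P(5)·log₂(P(5)/Q(5)) = (1/5)·log₂((1/5)/(7/20)) = -0.16147

D_KL(P||Q) = 0.71699 + 0.71699 + 0.71699 - 0.31699 - 0.16147 = 1.67251 ≈ 1.6725 bits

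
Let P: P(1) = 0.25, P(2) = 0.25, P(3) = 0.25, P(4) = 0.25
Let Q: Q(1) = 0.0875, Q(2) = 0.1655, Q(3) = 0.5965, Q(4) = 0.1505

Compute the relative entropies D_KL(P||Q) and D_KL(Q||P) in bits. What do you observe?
D_KL(P||Q) = 0.3968 bits, D_KL(Q||P) = 0.4072 bits. The two directions give different values (D_KL(Q||P) exceeds D_KL(P||Q) by 0.0104 bits): KL divergence is asymmetric.

D_KL(P||Q) = Σ P(x) log₂(P(x)/Q(x))

Computing term by term:
  P(1)·log₂(P(1)/Q(1)) = 0.25·log₂(0.25/0.0875) = 0.37864
  P(2)·log₂(P(2)/Q(2)) = 0.25·log₂(0.25/0.1655) = 0.14877
  P(3)·log₂(P(3)/Q(3)) = 0.25·log₂(0.25/0.5965) = -0.31365
  P(4)·log₂(P(4)/Q(4)) = 0.25·log₂(0.25/0.1505) = 0.18304

D_KL(P||Q) = 0.37864 + 0.14877 - 0.31365 + 0.18304 = 0.39680 ≈ 0.3968 bits

D_KL(Q||P) = Σ Q(x) log₂(Q(x)/P(x))

Computing term by term:
  Q(1)·log₂(Q(1)/P(1)) = 0.0875·log₂(0.0875/0.25) = -0.13253
  Q(2)·log₂(Q(2)/P(2)) = 0.1655·log₂(0.1655/0.25) = -0.09849
  Q(3)·log₂(Q(3)/P(3)) = 0.5965·log₂(0.5965/0.25) = 0.74837
  Q(4)·log₂(Q(4)/P(4)) = 0.1505·log₂(0.1505/0.25) = -0.11019

D_KL(Q||P) = -0.13253 - 0.09849 + 0.74837 - 0.11019 = 0.40716 ≈ 0.4072 bits

These are NOT equal (difference: 0.0104 bits). KL divergence is asymmetric: D_KL(P||Q) ≠ D_KL(Q||P) in general.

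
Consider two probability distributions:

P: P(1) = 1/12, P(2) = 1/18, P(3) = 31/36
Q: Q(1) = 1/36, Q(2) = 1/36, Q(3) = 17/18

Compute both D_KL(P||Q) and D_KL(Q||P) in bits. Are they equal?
D_KL(P||Q) = 0.0729 bits, D_KL(Q||P) = 0.0541 bits. No, they are not equal.

D_KL(P||Q) = Σ P(x) log₂(P(x)/Q(x))

Computing term by term:
  P(1)·log₂(P(1)/Q(1)) = (1/12)·log₂((1/12)/(1/36)) = 0.13208
  P(2)·log₂(P(2)/Q(2)) = (1/18)·log₂((1/18)/(1/36)) = 0.05556
  P(3)·log₂(P(3)/Q(3)) = (31/36)·log₂((31/36)/(17/18)) = -0.11476

D_KL(P||Q) = 0.13208 + 0.05556 - 0.11476 = 0.07288 ≈ 0.0729 bits

D_KL(Q||P) = Σ Q(x) log₂(Q(x)/P(x))

Computing term by term:
  Q(1)·log₂(Q(1)/P(1)) = (1/36)·log₂((1/36)/(1/12)) = -0.04403
  Q(2)·log₂(Q(2)/P(2)) = (1/36)·log₂((1/36)/(1/18)) = -0.02778
  Q(3)·log₂(Q(3)/P(3)) = (17/18)·log₂((17/18)/(31/36)) = 0.12586

D_KL(Q||P) = -0.04403 - 0.02778 + 0.12586 = 0.05405 ≈ 0.0541 bits

These are NOT equal (difference: 0.0188 bits). KL divergence is asymmetric: D_KL(P||Q) ≠ D_KL(Q||P) in general.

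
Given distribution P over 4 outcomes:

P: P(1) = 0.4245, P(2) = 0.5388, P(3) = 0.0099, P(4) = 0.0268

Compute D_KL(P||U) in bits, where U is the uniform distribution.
0.7887 bits

U(i) = 1/4 for all i

D_KL(P||U) = Σ P(x) log₂(P(x) / (1/4))
           = Σ P(x) log₂(P(x)) + log₂(4)
           = log₂(4) - H(P)

H(P) = -Σ P(x) log₂(P(x)):
  -P(1)·log₂(P(1)) = -(0.4245)·log₂(0.4245) = 0.52475
  -P(2)·log₂(P(2)) = -(0.5388)·log₂(0.5388) = 0.48071
  -P(3)·log₂(P(3)) = -(0.0099)·log₂(0.0099) = 0.06592
  -P(4)·log₂(P(4)) = -(0.0268)·log₂(0.0268) = 0.13994
H(P) = 0.52475 + 0.48071 + 0.06592 + 0.13994 = 1.21132 bits

log₂(4) = 2.00000 bits

D_KL(P||U) = 2.00000 - 1.21132 = 0.78868 ≈ 0.7887 bits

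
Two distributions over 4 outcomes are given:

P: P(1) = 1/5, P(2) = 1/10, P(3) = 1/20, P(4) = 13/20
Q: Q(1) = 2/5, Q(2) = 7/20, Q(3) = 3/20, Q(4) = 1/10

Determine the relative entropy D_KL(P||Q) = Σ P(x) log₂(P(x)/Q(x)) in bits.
1.2953 bits

D_KL(P||Q) = Σ P(x) log₂(P(x)/Q(x))

Computing term by term:
  P(1)·log₂(P(1)/Q(1)) = (1/5)·log₂((1/5)/(2/5)) = -0.20000
  P(2)·log₂(P(2)/Q(2)) = (1/10)·log₂((1/10)/(7/20)) = -0.18074
  P(3)·log₂(P(3)/Q(3)) = (1/20)·log₂((1/20)/(3/20)) = -0.07925
  P(4)·log₂(P(4)/Q(4)) = (13/20)·log₂((13/20)/(1/10)) = 1.75529

D_KL(P||Q) = -0.20000 - 0.18074 - 0.07925 + 1.75529 = 1.29530 ≈ 1.2953 bits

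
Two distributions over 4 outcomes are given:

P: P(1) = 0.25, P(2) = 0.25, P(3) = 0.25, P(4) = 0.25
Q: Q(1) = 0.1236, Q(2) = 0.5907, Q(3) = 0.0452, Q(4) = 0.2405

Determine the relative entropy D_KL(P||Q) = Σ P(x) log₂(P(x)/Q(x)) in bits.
0.5748 bits

D_KL(P||Q) = Σ P(x) log₂(P(x)/Q(x))

Computing term by term:
  P(1)·log₂(P(1)/Q(1)) = 0.25·log₂(0.25/0.1236) = 0.25406
  P(2)·log₂(P(2)/Q(2)) = 0.25·log₂(0.25/0.5907) = -0.31012
  P(3)·log₂(P(3)/Q(3)) = 0.25·log₂(0.25/0.0452) = 0.61688
  P(4)·log₂(P(4)/Q(4)) = 0.25·log₂(0.25/0.2405) = 0.01397

D_KL(P||Q) = 0.25406 - 0.31012 + 0.61688 + 0.01397 = 0.57479 ≈ 0.5748 bits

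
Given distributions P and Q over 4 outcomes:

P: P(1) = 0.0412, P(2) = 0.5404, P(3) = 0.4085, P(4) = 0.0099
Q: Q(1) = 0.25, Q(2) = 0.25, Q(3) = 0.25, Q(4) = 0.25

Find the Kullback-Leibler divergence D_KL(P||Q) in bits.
0.7371 bits

D_KL(P||Q) = Σ P(x) log₂(P(x)/Q(x))

Computing term by term:
  P(1)·log₂(P(1)/Q(1)) = 0.0412·log₂(0.0412/0.25) = -0.10717
  P(2)·log₂(P(2)/Q(2)) = 0.5404·log₂(0.5404/0.25) = 0.60098
  P(3)·log₂(P(3)/Q(3)) = 0.4085·log₂(0.4085/0.25) = 0.28938
  P(4)·log₂(P(4)/Q(4)) = 0.0099·log₂(0.0099/0.25) = -0.04612

D_KL(P||Q) = -0.10717 + 0.60098 + 0.28938 - 0.04612 = 0.73707 ≈ 0.7371 bits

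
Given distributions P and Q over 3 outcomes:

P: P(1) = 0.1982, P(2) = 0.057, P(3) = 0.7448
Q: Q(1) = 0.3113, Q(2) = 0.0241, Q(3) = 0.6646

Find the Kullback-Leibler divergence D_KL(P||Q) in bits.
0.0641 bits

D_KL(P||Q) = Σ P(x) log₂(P(x)/Q(x))

Computing term by term:
  P(1)·log₂(P(1)/Q(1)) = 0.1982·log₂(0.1982/0.3113) = -0.12910
  P(2)·log₂(P(2)/Q(2)) = 0.057·log₂(0.057/0.0241) = 0.07079
  P(3)·log₂(P(3)/Q(3)) = 0.7448·log₂(0.7448/0.6646) = 0.12242

D_KL(P||Q) = -0.12910 + 0.07079 + 0.12242 = 0.06411 ≈ 0.0641 bits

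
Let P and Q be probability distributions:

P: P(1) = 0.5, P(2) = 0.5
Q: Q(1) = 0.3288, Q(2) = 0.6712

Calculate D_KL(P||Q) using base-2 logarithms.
0.0900 bits

D_KL(P||Q) = Σ P(x) log₂(P(x)/Q(x))

Computing term by term:
  P(1)·log₂(P(1)/Q(1)) = 0.5·log₂(0.5/0.3288) = 0.30236
  P(2)·log₂(P(2)/Q(2)) = 0.5·log₂(0.5/0.6712) = -0.21241

D_KL(P||Q) = 0.30236 - 0.21241 = 0.08995 ≈ 0.0900 bits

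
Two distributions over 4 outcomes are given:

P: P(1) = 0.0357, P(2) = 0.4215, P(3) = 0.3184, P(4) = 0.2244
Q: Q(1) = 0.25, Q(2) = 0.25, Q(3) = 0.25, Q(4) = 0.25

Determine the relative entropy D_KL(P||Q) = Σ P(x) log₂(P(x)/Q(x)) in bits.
0.2935 bits

D_KL(P||Q) = Σ P(x) log₂(P(x)/Q(x))

Computing term by term:
  P(1)·log₂(P(1)/Q(1)) = 0.0357·log₂(0.0357/0.25) = -0.10024
  P(2)·log₂(P(2)/Q(2)) = 0.4215·log₂(0.4215/0.25) = 0.31764
  P(3)·log₂(P(3)/Q(3)) = 0.3184·log₂(0.3184/0.25) = 0.11109
  P(4)·log₂(P(4)/Q(4)) = 0.2244·log₂(0.2244/0.25) = -0.03497

D_KL(P||Q) = -0.10024 + 0.31764 + 0.11109 - 0.03497 = 0.29352 ≈ 0.2935 bits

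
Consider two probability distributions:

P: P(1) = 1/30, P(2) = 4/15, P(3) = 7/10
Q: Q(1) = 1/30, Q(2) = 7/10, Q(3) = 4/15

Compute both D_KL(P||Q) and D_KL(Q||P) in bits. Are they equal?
D_KL(P||Q) = 0.6033 bits, D_KL(Q||P) = 0.6033 bits. Yes, in this case they are equal (although KL divergence is not symmetric in general).

D_KL(P||Q) = Σ P(x) log₂(P(x)/Q(x))

Computing term by term:
  P(1)·log₂(P(1)/Q(1)) = (1/30)·log₂((1/30)/(1/30)) = 0.00000
  P(2)·log₂(P(2)/Q(2)) = (4/15)·log₂((4/15)/(7/10)) = -0.37128
  P(3)·log₂(P(3)/Q(3)) = (7/10)·log₂((7/10)/(4/15)) = 0.97462

D_KL(P||Q) = 0.00000 - 0.37128 + 0.97462 = 0.60334 ≈ 0.6033 bits

D_KL(Q||P) = Σ Q(x) log₂(Q(x)/P(x))

Computing term by term:
  Q(1)·log₂(Q(1)/P(1)) = (1/30)·log₂((1/30)/(1/30)) = 0.00000
  Q(2)·log₂(Q(2)/P(2)) = (7/10)·log₂((7/10)/(4/15)) = 0.97462
  Q(3)·log₂(Q(3)/P(3)) = (4/15)·log₂((4/15)/(7/10)) = -0.37128

D_KL(Q||P) = 0.00000 + 0.97462 - 0.37128 = 0.60334 ≈ 0.6033 bits

These ARE equal here. Q is P with outcomes relabeled (Q(2) = P(3), Q(3) = P(2)) by a relabeling that is its own inverse, so the two sums contain exactly the same terms in a different order. This is a special case — KL divergence is not symmetric in general: D_KL(P||Q) ≠ D_KL(Q||P) for most P, Q.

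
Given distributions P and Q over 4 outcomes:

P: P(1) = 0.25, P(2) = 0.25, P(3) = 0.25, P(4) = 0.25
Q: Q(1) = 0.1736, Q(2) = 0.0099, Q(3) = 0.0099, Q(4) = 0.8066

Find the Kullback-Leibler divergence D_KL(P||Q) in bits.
2.0382 bits

D_KL(P||Q) = Σ P(x) log₂(P(x)/Q(x))

Computing term by term:
  P(1)·log₂(P(1)/Q(1)) = 0.25·log₂(0.25/0.1736) = 0.13154
  P(2)·log₂(P(2)/Q(2)) = 0.25·log₂(0.25/0.0099) = 1.16459
  P(3)·log₂(P(3)/Q(3)) = 0.25·log₂(0.25/0.0099) = 1.16459
  P(4)·log₂(P(4)/Q(4)) = 0.25·log₂(0.25/0.8066) = -0.42248

D_KL(P||Q) = 0.13154 + 1.16459 + 1.16459 - 0.42248 = 2.03824 ≈ 2.0382 bits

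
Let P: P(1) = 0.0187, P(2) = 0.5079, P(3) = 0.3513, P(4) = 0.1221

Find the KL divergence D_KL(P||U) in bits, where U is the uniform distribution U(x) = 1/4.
0.4956 bits

U(i) = 1/4 for all i

D_KL(P||U) = Σ P(x) log₂(P(x) / (1/4))
           = Σ P(x) log₂(P(x)) + log₂(4)
           = log₂(4) - H(P)

H(P) = -Σ P(x) log₂(P(x)):
  -P(1)·log₂(P(1)) = -(0.0187)·log₂(0.0187) = 0.10735
  -P(2)·log₂(P(2)) = -(0.5079)·log₂(0.5079) = 0.49641
  -P(3)·log₂(P(3)) = -(0.3513)·log₂(0.3513) = 0.53019
  -P(4)·log₂(P(4)) = -(0.1221)·log₂(0.1221) = 0.37043
H(P) = 0.10735 + 0.49641 + 0.53019 + 0.37043 = 1.50438 bits

log₂(4) = 2.00000 bits

D_KL(P||U) = 2.00000 - 1.50438 = 0.49562 ≈ 0.4956 bits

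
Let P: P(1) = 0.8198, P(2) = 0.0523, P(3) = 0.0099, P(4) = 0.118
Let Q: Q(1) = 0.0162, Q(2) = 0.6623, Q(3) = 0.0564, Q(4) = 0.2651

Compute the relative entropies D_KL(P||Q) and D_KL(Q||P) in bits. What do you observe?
D_KL(P||Q) = 4.2869 bits, D_KL(Q||P) = 2.7852 bits. The two directions give different values (D_KL(P||Q) exceeds D_KL(Q||P) by 1.5017 bits): KL divergence is asymmetric.

D_KL(P||Q) = Σ P(x) log₂(P(x)/Q(x))

Computing term by term:
  P(1)·log₂(P(1)/Q(1)) = 0.8198·log₂(0.8198/0.0162) = 4.64106
  P(2)·log₂(P(2)/Q(2)) = 0.0523·log₂(0.0523/0.6623) = -0.19155
  P(3)·log₂(P(3)/Q(3)) = 0.0099·log₂(0.0099/0.0564) = -0.02485
  P(4)·log₂(P(4)/Q(4)) = 0.118·log₂(0.118/0.2651) = -0.13779

D_KL(P||Q) = 4.64106 - 0.19155 - 0.02485 - 0.13779 = 4.28687 ≈ 4.2869 bits

D_KL(Q||P) = Σ Q(x) log₂(Q(x)/P(x))

Computing term by term:
  Q(1)·log₂(Q(1)/P(1)) = 0.0162·log₂(0.0162/0.8198) = -0.09171
  Q(2)·log₂(Q(2)/P(2)) = 0.6623·log₂(0.6623/0.0523) = 2.42574
  Q(3)·log₂(Q(3)/P(3)) = 0.0564·log₂(0.0564/0.0099) = 0.14157
  Q(4)·log₂(Q(4)/P(4)) = 0.2651·log₂(0.2651/0.118) = 0.30957

D_KL(Q||P) = -0.09171 + 2.42574 + 0.14157 + 0.30957 = 2.78517 ≈ 2.7852 bits

These are NOT equal (difference: 1.5017 bits). KL divergence is asymmetric: D_KL(P||Q) ≠ D_KL(Q||P) in general.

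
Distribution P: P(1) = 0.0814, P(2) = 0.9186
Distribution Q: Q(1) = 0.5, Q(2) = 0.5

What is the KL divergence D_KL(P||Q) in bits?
0.5929 bits

D_KL(P||Q) = Σ P(x) log₂(P(x)/Q(x))

Computing term by term:
  P(1)·log₂(P(1)/Q(1)) = 0.0814·log₂(0.0814/0.5) = -0.21317
  P(2)·log₂(P(2)/Q(2)) = 0.9186·log₂(0.9186/0.5) = 0.80608

D_KL(P||Q) = -0.21317 + 0.80608 = 0.59291 ≈ 0.5929 bits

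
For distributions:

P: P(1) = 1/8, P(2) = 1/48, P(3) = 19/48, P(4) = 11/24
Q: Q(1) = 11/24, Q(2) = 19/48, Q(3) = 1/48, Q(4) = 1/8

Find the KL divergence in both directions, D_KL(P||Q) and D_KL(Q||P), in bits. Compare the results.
D_KL(P||Q) = 2.2178 bits, D_KL(Q||P) = 2.2178 bits. The two directions give exactly the same value for this pair.

D_KL(P||Q) = Σ P(x) log₂(P(x)/Q(x))

Computing term by term:
  P(1)·log₂(P(1)/Q(1)) = (1/8)·log₂((1/8)/(11/24)) = -0.23431
  P(2)·log₂(P(2)/Q(2)) = (1/48)·log₂((1/48)/(19/48)) = -0.08850
  P(3)·log₂(P(3)/Q(3)) = (19/48)·log₂((19/48)/(1/48)) = 1.68147
  P(4)·log₂(P(4)/Q(4)) = (11/24)·log₂((11/24)/(1/8)) = 0.85913

D_KL(P||Q) = -0.23431 - 0.08850 + 1.68147 + 0.85913 = 2.21779 ≈ 2.2178 bits

D_KL(Q||P) = Σ Q(x) log₂(Q(x)/P(x))

Computing term by term:
  Q(1)·log₂(Q(1)/P(1)) = (11/24)·log₂((11/24)/(1/8)) = 0.85913
  Q(2)·log₂(Q(2)/P(2)) = (19/48)·log₂((19/48)/(1/48)) = 1.68147
  Q(3)·log₂(Q(3)/P(3)) = (1/48)·log₂((1/48)/(19/48)) = -0.08850
  Q(4)·log₂(Q(4)/P(4)) = (1/8)·log₂((1/8)/(11/24)) = -0.23431

D_KL(Q||P) = 0.85913 + 1.68147 - 0.08850 - 0.23431 = 2.21779 ≈ 2.2178 bits

These ARE equal here. Q is P with outcomes relabeled (Q(1) = P(4), Q(2) = P(3), Q(3) = P(2), Q(4) = P(1)) by a relabeling that is its own inverse, so the two sums contain exactly the same terms in a different order. This is a special case — KL divergence is not symmetric in general: D_KL(P||Q) ≠ D_KL(Q||P) for most P, Q.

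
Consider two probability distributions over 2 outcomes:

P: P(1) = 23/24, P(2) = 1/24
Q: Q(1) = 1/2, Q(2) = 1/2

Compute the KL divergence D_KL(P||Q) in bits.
0.7501 bits

D_KL(P||Q) = Σ P(x) log₂(P(x)/Q(x))

Computing term by term:
  P(1)·log₂(P(1)/Q(1)) = (23/24)·log₂((23/24)/(1/2)) = 0.89949
  P(2)·log₂(P(2)/Q(2)) = (1/24)·log₂((1/24)/(1/2)) = -0.14937

D_KL(P||Q) = 0.89949 - 0.14937 = 0.75012 ≈ 0.7501 bits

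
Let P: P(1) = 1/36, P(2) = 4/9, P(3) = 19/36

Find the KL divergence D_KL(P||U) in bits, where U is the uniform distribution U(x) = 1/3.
0.4348 bits

U(i) = 1/3 for all i

D_KL(P||U) = Σ P(x) log₂(P(x) / (1/3))
           = Σ P(x) log₂(P(x)) + log₂(3)
           = log₂(3) - H(P)

H(P) = -Σ P(x) log₂(P(x)):
  -P(1)·log₂(P(1)) = -(1/36)·log₂(1/36) = 0.14361
  -P(2)·log₂(P(2)) = -(4/9)·log₂(4/9) = 0.51997
  -P(3)·log₂(P(3)) = -(19/36)·log₂(19/36) = 0.48661
H(P) = 0.14361 + 0.51997 + 0.48661 = 1.15019 bits

log₂(3) = 1.58496 bits

D_KL(P||U) = 1.58496 - 1.15019 = 0.43477 ≈ 0.4348 bits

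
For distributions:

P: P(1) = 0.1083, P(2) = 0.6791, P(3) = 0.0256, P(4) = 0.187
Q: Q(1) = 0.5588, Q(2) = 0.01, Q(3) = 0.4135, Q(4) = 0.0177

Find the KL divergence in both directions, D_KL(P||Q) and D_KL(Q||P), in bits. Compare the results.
D_KL(P||Q) = 4.4096 bits, D_KL(Q||P) = 2.8614 bits. D_KL(P||Q) is larger than D_KL(Q||P) by 1.5482 bits; the two directions differ.

D_KL(P||Q) = Σ P(x) log₂(P(x)/Q(x))

Computing term by term:
  P(1)·log₂(P(1)/Q(1)) = 0.1083·log₂(0.1083/0.5588) = -0.25638
  P(2)·log₂(P(2)/Q(2)) = 0.6791·log₂(0.6791/0.01) = 4.13270
  P(3)·log₂(P(3)/Q(3)) = 0.0256·log₂(0.0256/0.4135) = -0.10275
  P(4)·log₂(P(4)/Q(4)) = 0.187·log₂(0.187/0.0177) = 0.63603

D_KL(P||Q) = -0.25638 + 4.13270 - 0.10275 + 0.63603 = 4.40960 ≈ 4.4096 bits

D_KL(Q||P) = Σ Q(x) log₂(Q(x)/P(x))

Computing term by term:
  Q(1)·log₂(Q(1)/P(1)) = 0.5588·log₂(0.5588/0.1083) = 1.32285
  Q(2)·log₂(Q(2)/P(2)) = 0.01·log₂(0.01/0.6791) = -0.06086
  Q(3)·log₂(Q(3)/P(3)) = 0.4135·log₂(0.4135/0.0256) = 1.65965
  Q(4)·log₂(Q(4)/P(4)) = 0.0177·log₂(0.0177/0.187) = -0.06020

D_KL(Q||P) = 1.32285 - 0.06086 + 1.65965 - 0.06020 = 2.86144 ≈ 2.8614 bits

These are NOT equal (difference: 1.5482 bits). KL divergence is asymmetric: D_KL(P||Q) ≠ D_KL(Q||P) in general.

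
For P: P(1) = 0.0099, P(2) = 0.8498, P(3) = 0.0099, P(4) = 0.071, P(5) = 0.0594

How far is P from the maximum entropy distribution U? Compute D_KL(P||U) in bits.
1.4777 bits

U(i) = 1/5 for all i

D_KL(P||U) = Σ P(x) log₂(P(x) / (1/5))
           = Σ P(x) log₂(P(x)) + log₂(5)
           = log₂(5) - H(P)

H(P) = -Σ P(x) log₂(P(x)):
  -P(1)·log₂(P(1)) = -(0.0099)·log₂(0.0099) = 0.06592
  -P(2)·log₂(P(2)) = -(0.8498)·log₂(0.8498) = 0.19954
  -P(3)·log₂(P(3)) = -(0.0099)·log₂(0.0099) = 0.06592
  -P(4)·log₂(P(4)) = -(0.071)·log₂(0.071) = 0.27094
  -P(5)·log₂(P(5)) = -(0.0594)·log₂(0.0594) = 0.24196
H(P) = 0.06592 + 0.19954 + 0.06592 + 0.27094 + 0.24196 = 0.84428 bits

log₂(5) = 2.32193 bits

D_KL(P||U) = 2.32193 - 0.84428 = 1.47765 ≈ 1.4777 bits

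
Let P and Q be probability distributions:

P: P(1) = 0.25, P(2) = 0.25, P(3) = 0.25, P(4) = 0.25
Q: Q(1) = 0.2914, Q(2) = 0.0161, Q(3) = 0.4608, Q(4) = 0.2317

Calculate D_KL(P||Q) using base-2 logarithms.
0.7408 bits

D_KL(P||Q) = Σ P(x) log₂(P(x)/Q(x))

Computing term by term:
  P(1)·log₂(P(1)/Q(1)) = 0.25·log₂(0.25/0.2914) = -0.05527
  P(2)·log₂(P(2)/Q(2)) = 0.25·log₂(0.25/0.0161) = 0.98920
  P(3)·log₂(P(3)/Q(3)) = 0.25·log₂(0.25/0.4608) = -0.22055
  P(4)·log₂(P(4)/Q(4)) = 0.25·log₂(0.25/0.2317) = 0.02742

D_KL(P||Q) = -0.05527 + 0.98920 - 0.22055 + 0.02742 = 0.74080 ≈ 0.7408 bits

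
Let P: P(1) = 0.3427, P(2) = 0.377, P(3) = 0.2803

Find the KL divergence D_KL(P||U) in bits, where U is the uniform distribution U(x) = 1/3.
0.0106 bits

U(i) = 1/3 for all i

D_KL(P||U) = Σ P(x) log₂(P(x) / (1/3))
           = Σ P(x) log₂(P(x)) + log₂(3)
           = log₂(3) - H(P)

H(P) = -Σ P(x) log₂(P(x)):
  -P(1)·log₂(P(1)) = -(0.3427)·log₂(0.3427) = 0.52947
  -P(2)·log₂(P(2)) = -(0.377)·log₂(0.377) = 0.53058
  -P(3)·log₂(P(3)) = -(0.2803)·log₂(0.2803) = 0.51434
H(P) = 0.52947 + 0.53058 + 0.51434 = 1.57439 bits

log₂(3) = 1.58496 bits

D_KL(P||U) = 1.58496 - 1.57439 = 0.01057 ≈ 0.0106 bits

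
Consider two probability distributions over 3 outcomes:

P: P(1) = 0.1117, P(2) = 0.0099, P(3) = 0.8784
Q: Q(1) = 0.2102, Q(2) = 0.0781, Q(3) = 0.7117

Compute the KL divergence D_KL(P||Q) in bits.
0.1353 bits

D_KL(P||Q) = Σ P(x) log₂(P(x)/Q(x))

Computing term by term:
  P(1)·log₂(P(1)/Q(1)) = 0.1117·log₂(0.1117/0.2102) = -0.10189
  P(2)·log₂(P(2)/Q(2)) = 0.0099·log₂(0.0099/0.0781) = -0.02950
  P(3)·log₂(P(3)/Q(3)) = 0.8784·log₂(0.8784/0.7117) = 0.26669

D_KL(P||Q) = -0.10189 - 0.02950 + 0.26669 = 0.13530 ≈ 0.1353 bits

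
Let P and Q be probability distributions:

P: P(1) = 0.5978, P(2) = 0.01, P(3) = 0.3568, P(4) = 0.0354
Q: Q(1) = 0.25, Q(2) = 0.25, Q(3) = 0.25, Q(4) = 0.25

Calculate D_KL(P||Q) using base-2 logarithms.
0.7887 bits

D_KL(P||Q) = Σ P(x) log₂(P(x)/Q(x))

Computing term by term:
  P(1)·log₂(P(1)/Q(1)) = 0.5978·log₂(0.5978/0.25) = 0.75187
  P(2)·log₂(P(2)/Q(2)) = 0.01·log₂(0.01/0.25) = -0.04644
  P(3)·log₂(P(3)/Q(3)) = 0.3568·log₂(0.3568/0.25) = 0.18311
  P(4)·log₂(P(4)/Q(4)) = 0.0354·log₂(0.0354/0.25) = -0.09983

D_KL(P||Q) = 0.75187 - 0.04644 + 0.18311 - 0.09983 = 0.78871 ≈ 0.7887 bits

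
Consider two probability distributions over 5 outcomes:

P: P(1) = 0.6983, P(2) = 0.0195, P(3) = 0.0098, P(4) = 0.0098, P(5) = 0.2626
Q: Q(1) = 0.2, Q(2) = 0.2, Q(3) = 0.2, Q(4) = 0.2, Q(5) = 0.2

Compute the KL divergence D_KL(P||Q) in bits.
1.2120 bits

D_KL(P||Q) = Σ P(x) log₂(P(x)/Q(x))

Computing term by term:
  P(1)·log₂(P(1)/Q(1)) = 0.6983·log₂(0.6983/0.2) = 1.25963
  P(2)·log₂(P(2)/Q(2)) = 0.0195·log₂(0.0195/0.2) = -0.06549
  P(3)·log₂(P(3)/Q(3)) = 0.0098·log₂(0.0098/0.2) = -0.04264
  P(4)·log₂(P(4)/Q(4)) = 0.0098·log₂(0.0098/0.2) = -0.04264
  P(5)·log₂(P(5)/Q(5)) = 0.2626·log₂(0.2626/0.2) = 0.10317

D_KL(P||Q) = 1.25963 - 0.06549 - 0.04264 - 0.04264 + 0.10317 = 1.21203 ≈ 1.2120 bits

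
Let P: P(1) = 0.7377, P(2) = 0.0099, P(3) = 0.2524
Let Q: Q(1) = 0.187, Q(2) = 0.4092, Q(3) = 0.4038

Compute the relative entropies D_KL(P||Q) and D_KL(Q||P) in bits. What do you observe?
D_KL(P||Q) = 1.2364 bits, D_KL(Q||P) = 2.1006 bits. The two directions give different values (D_KL(Q||P) exceeds D_KL(P||Q) by 0.8642 bits): KL divergence is asymmetric.

D_KL(P||Q) = Σ P(x) log₂(P(x)/Q(x))

Computing term by term:
  P(1)·log₂(P(1)/Q(1)) = 0.7377·log₂(0.7377/0.187) = 1.46064
  P(2)·log₂(P(2)/Q(2)) = 0.0099·log₂(0.0099/0.4092) = -0.05316
  P(3)·log₂(P(3)/Q(3)) = 0.2524·log₂(0.2524/0.4038) = -0.17111

D_KL(P||Q) = 1.46064 - 0.05316 - 0.17111 = 1.23637 ≈ 1.2364 bits

D_KL(Q||P) = Σ Q(x) log₂(Q(x)/P(x))

Computing term by term:
  Q(1)·log₂(Q(1)/P(1)) = 0.187·log₂(0.187/0.7377) = -0.37026
  Q(2)·log₂(Q(2)/P(2)) = 0.4092·log₂(0.4092/0.0099) = 2.19709
  Q(3)·log₂(Q(3)/P(3)) = 0.4038·log₂(0.4038/0.2524) = 0.27375

D_KL(Q||P) = -0.37026 + 2.19709 + 0.27375 = 2.10058 ≈ 2.1006 bits

These are NOT equal (difference: 0.8642 bits). KL divergence is asymmetric: D_KL(P||Q) ≠ D_KL(Q||P) in general.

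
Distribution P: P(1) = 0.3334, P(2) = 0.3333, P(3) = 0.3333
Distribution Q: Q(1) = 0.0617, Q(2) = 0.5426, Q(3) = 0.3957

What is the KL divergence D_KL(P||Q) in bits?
0.4946 bits

D_KL(P||Q) = Σ P(x) log₂(P(x)/Q(x))

Computing term by term:
  P(1)·log₂(P(1)/Q(1)) = 0.3334·log₂(0.3334/0.0617) = 0.81147
  P(2)·log₂(P(2)/Q(2)) = 0.3333·log₂(0.3333/0.5426) = -0.23433
  P(3)·log₂(P(3)/Q(3)) = 0.3333·log₂(0.3333/0.3957) = -0.08252

D_KL(P||Q) = 0.81147 - 0.23433 - 0.08252 = 0.49462 ≈ 0.4946 bits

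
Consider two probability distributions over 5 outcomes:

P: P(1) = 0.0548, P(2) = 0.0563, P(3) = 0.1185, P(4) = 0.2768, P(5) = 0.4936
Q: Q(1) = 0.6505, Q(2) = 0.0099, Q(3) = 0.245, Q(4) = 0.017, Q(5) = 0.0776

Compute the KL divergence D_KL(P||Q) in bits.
2.2531 bits

D_KL(P||Q) = Σ P(x) log₂(P(x)/Q(x))

Computing term by term:
  P(1)·log₂(P(1)/Q(1)) = 0.0548·log₂(0.0548/0.6505) = -0.19560
  P(2)·log₂(P(2)/Q(2)) = 0.0563·log₂(0.0563/0.0099) = 0.14118
  P(3)·log₂(P(3)/Q(3)) = 0.1185·log₂(0.1185/0.245) = -0.12418
  P(4)·log₂(P(4)/Q(4)) = 0.2768·log₂(0.2768/0.017) = 1.11419
  P(5)·log₂(P(5)/Q(5)) = 0.4936·log₂(0.4936/0.0776) = 1.31752

D_KL(P||Q) = -0.19560 + 0.14118 - 0.12418 + 1.11419 + 1.31752 = 2.25311 ≈ 2.2531 bits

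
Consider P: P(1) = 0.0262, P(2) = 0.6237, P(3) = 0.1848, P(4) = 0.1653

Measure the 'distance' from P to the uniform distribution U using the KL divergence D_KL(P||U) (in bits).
0.5581 bits

U(i) = 1/4 for all i

D_KL(P||U) = Σ P(x) log₂(P(x) / (1/4))
           = Σ P(x) log₂(P(x)) + log₂(4)
           = log₂(4) - H(P)

H(P) = -Σ P(x) log₂(P(x)):
  -P(1)·log₂(P(1)) = -(0.0262)·log₂(0.0262) = 0.13766
  -P(2)·log₂(P(2)) = -(0.6237)·log₂(0.6237) = 0.42479
  -P(3)·log₂(P(3)) = -(0.1848)·log₂(0.1848) = 0.45017
  -P(4)·log₂(P(4)) = -(0.1653)·log₂(0.1653) = 0.42926
H(P) = 0.13766 + 0.42479 + 0.45017 + 0.42926 = 1.44188 bits

log₂(4) = 2.00000 bits

D_KL(P||U) = 2.00000 - 1.44188 = 0.55812 ≈ 0.5581 bits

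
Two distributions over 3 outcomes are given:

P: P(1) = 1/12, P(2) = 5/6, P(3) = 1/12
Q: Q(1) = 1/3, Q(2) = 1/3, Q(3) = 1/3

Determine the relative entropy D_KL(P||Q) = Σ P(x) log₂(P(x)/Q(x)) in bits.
0.7683 bits

D_KL(P||Q) = Σ P(x) log₂(P(x)/Q(x))

Computing term by term:
  P(1)·log₂(P(1)/Q(1)) = (1/12)·log₂((1/12)/(1/3)) = -0.16667
  P(2)·log₂(P(2)/Q(2)) = (5/6)·log₂((5/6)/(1/3)) = 1.10161
  P(3)·log₂(P(3)/Q(3)) = (1/12)·log₂((1/12)/(1/3)) = -0.16667

D_KL(P||Q) = -0.16667 + 1.10161 - 0.16667 = 0.76827 ≈ 0.7683 bits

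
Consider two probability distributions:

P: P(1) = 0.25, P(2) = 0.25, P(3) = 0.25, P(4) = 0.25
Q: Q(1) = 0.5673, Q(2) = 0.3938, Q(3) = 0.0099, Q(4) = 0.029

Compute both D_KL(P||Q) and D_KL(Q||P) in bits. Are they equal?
D_KL(P||Q) = 1.4821 bits, D_KL(Q||P) = 0.7926 bits. No, they are not equal.

D_KL(P||Q) = Σ P(x) log₂(P(x)/Q(x))

Computing term by term:
  P(1)·log₂(P(1)/Q(1)) = 0.25·log₂(0.25/0.5673) = -0.29555
  P(2)·log₂(P(2)/Q(2)) = 0.25·log₂(0.25/0.3938) = -0.16388
  P(3)·log₂(P(3)/Q(3)) = 0.25·log₂(0.25/0.0099) = 1.16459
  P(4)·log₂(P(4)/Q(4)) = 0.25·log₂(0.25/0.029) = 0.77695

D_KL(P||Q) = -0.29555 - 0.16388 + 1.16459 + 0.77695 = 1.48211 ≈ 1.4821 bits

D_KL(Q||P) = Σ Q(x) log₂(Q(x)/P(x))

Computing term by term:
  Q(1)·log₂(Q(1)/P(1)) = 0.5673·log₂(0.5673/0.25) = 0.67065
  Q(2)·log₂(Q(2)/P(2)) = 0.3938·log₂(0.3938/0.25) = 0.25815
  Q(3)·log₂(Q(3)/P(3)) = 0.0099·log₂(0.0099/0.25) = -0.04612
  Q(4)·log₂(Q(4)/P(4)) = 0.029·log₂(0.029/0.25) = -0.09013

D_KL(Q||P) = 0.67065 + 0.25815 - 0.04612 - 0.09013 = 0.79255 ≈ 0.7926 bits

These are NOT equal (difference: 0.6895 bits). KL divergence is asymmetric: D_KL(P||Q) ≠ D_KL(Q||P) in general.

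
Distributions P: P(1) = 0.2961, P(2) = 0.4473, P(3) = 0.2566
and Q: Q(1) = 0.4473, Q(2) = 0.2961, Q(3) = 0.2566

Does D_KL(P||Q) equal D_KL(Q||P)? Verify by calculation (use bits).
D_KL(P||Q) = 0.0900 bits, D_KL(Q||P) = 0.0900 bits. Yes — for this pair D_KL(P||Q) = D_KL(Q||P).

D_KL(P||Q) = Σ P(x) log₂(P(x)/Q(x))

Computing term by term:
  P(1)·log₂(P(1)/Q(1)) = 0.2961·log₂(0.2961/0.4473) = -0.17623
  P(2)·log₂(P(2)/Q(2)) = 0.4473·log₂(0.4473/0.2961) = 0.26621
  P(3)·log₂(P(3)/Q(3)) = 0.2566·log₂(0.2566/0.2566) = 0.00000

D_KL(P||Q) = -0.17623 + 0.26621 + 0.00000 = 0.08998 ≈ 0.0900 bits

D_KL(Q||P) = Σ Q(x) log₂(Q(x)/P(x))

Computing term by term:
  Q(1)·log₂(Q(1)/P(1)) = 0.4473·log₂(0.4473/0.2961) = 0.26621
  Q(2)·log₂(Q(2)/P(2)) = 0.2961·log₂(0.2961/0.4473) = -0.17623
  Q(3)·log₂(Q(3)/P(3)) = 0.2566·log₂(0.2566/0.2566) = 0.00000

D_KL(Q||P) = 0.26621 - 0.17623 + 0.00000 = 0.08998 ≈ 0.0900 bits

These ARE equal here. Q is P with outcomes relabeled (Q(1) = P(2), Q(2) = P(1)) by a relabeling that is its own inverse, so the two sums contain exactly the same terms in a different order. This is a special case — KL divergence is not symmetric in general: D_KL(P||Q) ≠ D_KL(Q||P) for most P, Q.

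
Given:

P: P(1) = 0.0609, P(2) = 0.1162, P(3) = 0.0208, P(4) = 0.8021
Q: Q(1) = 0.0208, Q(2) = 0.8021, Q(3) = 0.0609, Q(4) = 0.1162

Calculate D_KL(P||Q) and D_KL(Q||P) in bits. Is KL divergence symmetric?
D_KL(P||Q) = 1.9739 bits, D_KL(Q||P) = 1.9739 bits. The two values coincide for this particular pair, but no — KL divergence is not symmetric in general.

D_KL(P||Q) = Σ P(x) log₂(P(x)/Q(x))

Computing term by term:
  P(1)·log₂(P(1)/Q(1)) = 0.0609·log₂(0.0609/0.0208) = 0.09439
  P(2)·log₂(P(2)/Q(2)) = 0.1162·log₂(0.1162/0.8021) = -0.32387
  P(3)·log₂(P(3)/Q(3)) = 0.0208·log₂(0.0208/0.0609) = -0.03224
  P(4)·log₂(P(4)/Q(4)) = 0.8021·log₂(0.8021/0.1162) = 2.23559

D_KL(P||Q) = 0.09439 - 0.32387 - 0.03224 + 2.23559 = 1.97387 ≈ 1.9739 bits

D_KL(Q||P) = Σ Q(x) log₂(Q(x)/P(x))

Computing term by term:
  Q(1)·log₂(Q(1)/P(1)) = 0.0208·log₂(0.0208/0.0609) = -0.03224
  Q(2)·log₂(Q(2)/P(2)) = 0.8021·log₂(0.8021/0.1162) = 2.23559
  Q(3)·log₂(Q(3)/P(3)) = 0.0609·log₂(0.0609/0.0208) = 0.09439
  Q(4)·log₂(Q(4)/P(4)) = 0.1162·log₂(0.1162/0.8021) = -0.32387

D_KL(Q||P) = -0.03224 + 2.23559 + 0.09439 - 0.32387 = 1.97387 ≈ 1.9739 bits

These ARE equal here. Q is P with outcomes relabeled (Q(1) = P(3), Q(2) = P(4), Q(3) = P(1), Q(4) = P(2)) by a relabeling that is its own inverse, so the two sums contain exactly the same terms in a different order. This is a special case — KL divergence is not symmetric in general: D_KL(P||Q) ≠ D_KL(Q||P) for most P, Q.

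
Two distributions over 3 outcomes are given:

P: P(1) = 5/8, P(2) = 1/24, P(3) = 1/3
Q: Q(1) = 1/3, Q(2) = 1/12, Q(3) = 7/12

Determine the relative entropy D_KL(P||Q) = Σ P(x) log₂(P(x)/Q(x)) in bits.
0.2560 bits

D_KL(P||Q) = Σ P(x) log₂(P(x)/Q(x))

Computing term by term:
  P(1)·log₂(P(1)/Q(1)) = (5/8)·log₂((5/8)/(1/3)) = 0.56681
  P(2)·log₂(P(2)/Q(2)) = (1/24)·log₂((1/24)/(1/12)) = -0.04167
  P(3)·log₂(P(3)/Q(3)) = (1/3)·log₂((1/3)/(7/12)) = -0.26912

D_KL(P||Q) = 0.56681 - 0.04167 - 0.26912 = 0.25602 ≈ 0.2560 bits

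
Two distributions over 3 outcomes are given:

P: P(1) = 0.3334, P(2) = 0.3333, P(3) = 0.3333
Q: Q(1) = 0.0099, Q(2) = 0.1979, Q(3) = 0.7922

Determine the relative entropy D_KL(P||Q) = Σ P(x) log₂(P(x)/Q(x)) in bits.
1.5259 bits

D_KL(P||Q) = Σ P(x) log₂(P(x)/Q(x))

Computing term by term:
  P(1)·log₂(P(1)/Q(1)) = 0.3334·log₂(0.3334/0.0099) = 1.69157
  P(2)·log₂(P(2)/Q(2)) = 0.3333·log₂(0.3333/0.1979) = 0.25066
  P(3)·log₂(P(3)/Q(3)) = 0.3333·log₂(0.3333/0.7922) = -0.41631

D_KL(P||Q) = 1.69157 + 0.25066 - 0.41631 = 1.52592 ≈ 1.5259 bits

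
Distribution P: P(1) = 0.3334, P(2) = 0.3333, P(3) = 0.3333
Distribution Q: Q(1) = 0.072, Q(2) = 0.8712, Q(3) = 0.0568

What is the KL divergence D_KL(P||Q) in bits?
1.1261 bits

D_KL(P||Q) = Σ P(x) log₂(P(x)/Q(x))

Computing term by term:
  P(1)·log₂(P(1)/Q(1)) = 0.3334·log₂(0.3334/0.072) = 0.73721
  P(2)·log₂(P(2)/Q(2)) = 0.3333·log₂(0.3333/0.8712) = -0.46201
  P(3)·log₂(P(3)/Q(3)) = 0.3333·log₂(0.3333/0.0568) = 0.85087

D_KL(P||Q) = 0.73721 - 0.46201 + 0.85087 = 1.12607 ≈ 1.1261 bits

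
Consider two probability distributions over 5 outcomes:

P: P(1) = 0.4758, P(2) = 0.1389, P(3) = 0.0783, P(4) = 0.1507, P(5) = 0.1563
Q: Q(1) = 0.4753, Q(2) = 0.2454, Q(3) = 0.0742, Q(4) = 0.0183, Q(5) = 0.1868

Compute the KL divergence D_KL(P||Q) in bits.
0.3109 bits

D_KL(P||Q) = Σ P(x) log₂(P(x)/Q(x))

Computing term by term:
  P(1)·log₂(P(1)/Q(1)) = 0.4758·log₂(0.4758/0.4753) = 0.00072
  P(2)·log₂(P(2)/Q(2)) = 0.1389·log₂(0.1389/0.2454) = -0.11405
  P(3)·log₂(P(3)/Q(3)) = 0.0783·log₂(0.0783/0.0742) = 0.00608
  P(4)·log₂(P(4)/Q(4)) = 0.1507·log₂(0.1507/0.0183) = 0.45839
  P(5)·log₂(P(5)/Q(5)) = 0.1563·log₂(0.1563/0.1868) = -0.04020

D_KL(P||Q) = 0.00072 - 0.11405 + 0.00608 + 0.45839 - 0.04020 = 0.31094 ≈ 0.3109 bits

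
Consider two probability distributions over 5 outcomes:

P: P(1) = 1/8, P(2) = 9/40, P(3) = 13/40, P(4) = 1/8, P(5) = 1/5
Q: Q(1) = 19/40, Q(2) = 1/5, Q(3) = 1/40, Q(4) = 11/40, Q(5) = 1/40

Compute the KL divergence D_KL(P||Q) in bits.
1.4579 bits

D_KL(P||Q) = Σ P(x) log₂(P(x)/Q(x))

Computing term by term:
  P(1)·log₂(P(1)/Q(1)) = (1/8)·log₂((1/8)/(19/40)) = -0.24075
  P(2)·log₂(P(2)/Q(2)) = (9/40)·log₂((9/40)/(1/5)) = 0.03823
  P(3)·log₂(P(3)/Q(3)) = (13/40)·log₂((13/40)/(1/40)) = 1.20264
  P(4)·log₂(P(4)/Q(4)) = (1/8)·log₂((1/8)/(11/40)) = -0.14219
  P(5)·log₂(P(5)/Q(5)) = (1/5)·log₂((1/5)/(1/40)) = 0.60000

D_KL(P||Q) = -0.24075 + 0.03823 + 1.20264 - 0.14219 + 0.60000 = 1.45793 ≈ 1.4579 bits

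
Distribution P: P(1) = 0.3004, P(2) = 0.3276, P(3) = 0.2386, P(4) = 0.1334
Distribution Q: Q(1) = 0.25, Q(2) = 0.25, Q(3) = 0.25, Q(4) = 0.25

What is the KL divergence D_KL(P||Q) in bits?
0.0704 bits

D_KL(P||Q) = Σ P(x) log₂(P(x)/Q(x))

Computing term by term:
  P(1)·log₂(P(1)/Q(1)) = 0.3004·log₂(0.3004/0.25) = 0.07959
  P(2)·log₂(P(2)/Q(2)) = 0.3276·log₂(0.3276/0.25) = 0.12777
  P(3)·log₂(P(3)/Q(3)) = 0.2386·log₂(0.2386/0.25) = -0.01607
  P(4)·log₂(P(4)/Q(4)) = 0.1334·log₂(0.1334/0.25) = -0.12088

D_KL(P||Q) = 0.07959 + 0.12777 - 0.01607 - 0.12088 = 0.07041 ≈ 0.0704 bits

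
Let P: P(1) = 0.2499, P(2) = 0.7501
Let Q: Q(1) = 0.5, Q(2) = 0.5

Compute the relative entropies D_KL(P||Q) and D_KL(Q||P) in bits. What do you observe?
D_KL(P||Q) = 0.1889 bits, D_KL(Q||P) = 0.2077 bits. The two directions give different values (D_KL(Q||P) exceeds D_KL(P||Q) by 0.0188 bits): KL divergence is asymmetric.

D_KL(P||Q) = Σ P(x) log₂(P(x)/Q(x))

Computing term by term:
  P(1)·log₂(P(1)/Q(1)) = 0.2499·log₂(0.2499/0.5) = -0.25004
  P(2)·log₂(P(2)/Q(2)) = 0.7501·log₂(0.7501/0.5) = 0.43892

D_KL(P||Q) = -0.25004 + 0.43892 = 0.18888 ≈ 0.1889 bits

D_KL(Q||P) = Σ Q(x) log₂(Q(x)/P(x))

Computing term by term:
  Q(1)·log₂(Q(1)/P(1)) = 0.5·log₂(0.5/0.2499) = 0.50029
  Q(2)·log₂(Q(2)/P(2)) = 0.5·log₂(0.5/0.7501) = -0.29258

D_KL(Q||P) = 0.50029 - 0.29258 = 0.20771 ≈ 0.2077 bits

These are NOT equal (difference: 0.0188 bits). KL divergence is asymmetric: D_KL(P||Q) ≠ D_KL(Q||P) in general.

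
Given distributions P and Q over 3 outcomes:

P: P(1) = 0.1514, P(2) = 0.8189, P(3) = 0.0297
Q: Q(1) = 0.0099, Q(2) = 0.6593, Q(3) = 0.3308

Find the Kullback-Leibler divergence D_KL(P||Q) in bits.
0.7486 bits

D_KL(P||Q) = Σ P(x) log₂(P(x)/Q(x))

Computing term by term:
  P(1)·log₂(P(1)/Q(1)) = 0.1514·log₂(0.1514/0.0099) = 0.59573
  P(2)·log₂(P(2)/Q(2)) = 0.8189·log₂(0.8189/0.6593) = 0.25611
  P(3)·log₂(P(3)/Q(3)) = 0.0297·log₂(0.0297/0.3308) = -0.10328

D_KL(P||Q) = 0.59573 + 0.25611 - 0.10328 = 0.74856 ≈ 0.7486 bits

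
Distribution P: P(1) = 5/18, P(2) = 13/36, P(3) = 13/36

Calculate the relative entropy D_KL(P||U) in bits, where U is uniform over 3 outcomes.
0.0103 bits

U(i) = 1/3 for all i

D_KL(P||U) = Σ P(x) log₂(P(x) / (1/3))
           = Σ P(x) log₂(P(x)) + log₂(3)
           = log₂(3) - H(P)

H(P) = -Σ P(x) log₂(P(x)):
  -P(1)·log₂(P(1)) = -(5/18)·log₂(5/18) = 0.51333
  -P(2)·log₂(P(2)) = -(13/36)·log₂(13/36) = 0.53065
  -P(3)·log₂(P(3)) = -(13/36)·log₂(13/36) = 0.53065
H(P) = 0.51333 + 0.53065 + 0.53065 = 1.57463 bits

log₂(3) = 1.58496 bits

D_KL(P||U) = 1.58496 - 1.57463 = 0.01033 ≈ 0.0103 bits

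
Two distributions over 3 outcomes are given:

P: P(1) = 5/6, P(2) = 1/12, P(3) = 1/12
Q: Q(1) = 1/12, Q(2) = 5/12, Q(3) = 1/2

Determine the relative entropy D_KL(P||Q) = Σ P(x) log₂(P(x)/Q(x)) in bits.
2.3594 bits

D_KL(P||Q) = Σ P(x) log₂(P(x)/Q(x))

Computing term by term:
  P(1)·log₂(P(1)/Q(1)) = (5/6)·log₂((5/6)/(1/12)) = 2.76827
  P(2)·log₂(P(2)/Q(2)) = (1/12)·log₂((1/12)/(5/12)) = -0.19349
  P(3)·log₂(P(3)/Q(3)) = (1/12)·log₂((1/12)/(1/2)) = -0.21541

D_KL(P||Q) = 2.76827 - 0.19349 - 0.21541 = 2.35937 ≈ 2.3594 bits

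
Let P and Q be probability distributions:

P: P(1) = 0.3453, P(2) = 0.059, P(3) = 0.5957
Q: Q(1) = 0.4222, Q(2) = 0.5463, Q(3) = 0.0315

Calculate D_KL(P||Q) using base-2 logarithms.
2.2369 bits

D_KL(P||Q) = Σ P(x) log₂(P(x)/Q(x))

Computing term by term:
  P(1)·log₂(P(1)/Q(1)) = 0.3453·log₂(0.3453/0.4222) = -0.10016
  P(2)·log₂(P(2)/Q(2)) = 0.059·log₂(0.059/0.5463) = -0.18944
  P(3)·log₂(P(3)/Q(3)) = 0.5957·log₂(0.5957/0.0315) = 2.52646

D_KL(P||Q) = -0.10016 - 0.18944 + 2.52646 = 2.23686 ≈ 2.2369 bits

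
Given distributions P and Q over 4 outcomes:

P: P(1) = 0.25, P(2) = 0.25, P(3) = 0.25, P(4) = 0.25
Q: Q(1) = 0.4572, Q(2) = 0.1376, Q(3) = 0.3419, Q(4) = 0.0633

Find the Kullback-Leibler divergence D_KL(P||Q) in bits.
0.3801 bits

D_KL(P||Q) = Σ P(x) log₂(P(x)/Q(x))

Computing term by term:
  P(1)·log₂(P(1)/Q(1)) = 0.25·log₂(0.25/0.4572) = -0.21772
  P(2)·log₂(P(2)/Q(2)) = 0.25·log₂(0.25/0.1376) = 0.21536
  P(3)·log₂(P(3)/Q(3)) = 0.25·log₂(0.25/0.3419) = -0.11291
  P(4)·log₂(P(4)/Q(4)) = 0.25·log₂(0.25/0.0633) = 0.49541

D_KL(P||Q) = -0.21772 + 0.21536 - 0.11291 + 0.49541 = 0.38014 ≈ 0.3801 bits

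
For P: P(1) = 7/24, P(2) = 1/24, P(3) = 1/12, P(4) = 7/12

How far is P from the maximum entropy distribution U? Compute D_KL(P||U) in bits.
0.5381 bits

U(i) = 1/4 for all i

D_KL(P||U) = Σ P(x) log₂(P(x) / (1/4))
           = Σ P(x) log₂(P(x)) + log₂(4)
           = log₂(4) - H(P)

H(P) = -Σ P(x) log₂(P(x)):
  -P(1)·log₂(P(1)) = -(7/24)·log₂(7/24) = 0.51847
  -P(2)·log₂(P(2)) = -(1/24)·log₂(1/24) = 0.19104
  -P(3)·log₂(P(3)) = -(1/12)·log₂(1/12) = 0.29875
  -P(4)·log₂(P(4)) = -(7/12)·log₂(7/12) = 0.45360
H(P) = 0.51847 + 0.19104 + 0.29875 + 0.45360 = 1.46186 bits

log₂(4) = 2.00000 bits

D_KL(P||U) = 2.00000 - 1.46186 = 0.53814 ≈ 0.5381 bits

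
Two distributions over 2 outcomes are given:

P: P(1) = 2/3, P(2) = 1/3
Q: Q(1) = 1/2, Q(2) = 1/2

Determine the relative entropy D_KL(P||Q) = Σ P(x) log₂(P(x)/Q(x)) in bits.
0.0817 bits

D_KL(P||Q) = Σ P(x) log₂(P(x)/Q(x))

Computing term by term:
  P(1)·log₂(P(1)/Q(1)) = (2/3)·log₂((2/3)/(1/2)) = 0.27669
  P(2)·log₂(P(2)/Q(2)) = (1/3)·log₂((1/3)/(1/2)) = -0.19499

D_KL(P||Q) = 0.27669 - 0.19499 = 0.08170 ≈ 0.0817 bits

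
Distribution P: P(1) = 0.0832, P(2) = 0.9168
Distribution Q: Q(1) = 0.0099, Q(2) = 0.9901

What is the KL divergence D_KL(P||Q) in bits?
0.1538 bits

D_KL(P||Q) = Σ P(x) log₂(P(x)/Q(x))

Computing term by term:
  P(1)·log₂(P(1)/Q(1)) = 0.0832·log₂(0.0832/0.0099) = 0.25551
  P(2)·log₂(P(2)/Q(2)) = 0.9168·log₂(0.9168/0.9901) = -0.10173

D_KL(P||Q) = 0.25551 - 0.10173 = 0.15378 ≈ 0.1538 bits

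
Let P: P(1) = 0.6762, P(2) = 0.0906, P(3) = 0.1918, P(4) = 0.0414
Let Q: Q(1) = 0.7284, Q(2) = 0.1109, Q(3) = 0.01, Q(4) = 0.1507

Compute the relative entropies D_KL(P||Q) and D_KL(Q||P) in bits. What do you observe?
D_KL(P||Q) = 0.6412 bits, D_KL(Q||P) = 0.3488 bits. The two directions give different values (D_KL(P||Q) exceeds D_KL(Q||P) by 0.2924 bits): KL divergence is asymmetric.

D_KL(P||Q) = Σ P(x) log₂(P(x)/Q(x))

Computing term by term:
  P(1)·log₂(P(1)/Q(1)) = 0.6762·log₂(0.6762/0.7284) = -0.07254
  P(2)·log₂(P(2)/Q(2)) = 0.0906·log₂(0.0906/0.1109) = -0.02643
  P(3)·log₂(P(3)/Q(3)) = 0.1918·log₂(0.1918/0.01) = 0.81736
  P(4)·log₂(P(4)/Q(4)) = 0.0414·log₂(0.0414/0.1507) = -0.07717

D_KL(P||Q) = -0.07254 - 0.02643 + 0.81736 - 0.07717 = 0.64122 ≈ 0.6412 bits

D_KL(Q||P) = Σ Q(x) log₂(Q(x)/P(x))

Computing term by term:
  Q(1)·log₂(Q(1)/P(1)) = 0.7284·log₂(0.7284/0.6762) = 0.07814
  Q(2)·log₂(Q(2)/P(2)) = 0.1109·log₂(0.1109/0.0906) = 0.03235
  Q(3)·log₂(Q(3)/P(3)) = 0.01·log₂(0.01/0.1918) = -0.04262
  Q(4)·log₂(Q(4)/P(4)) = 0.1507·log₂(0.1507/0.0414) = 0.28090

D_KL(Q||P) = 0.07814 + 0.03235 - 0.04262 + 0.28090 = 0.34877 ≈ 0.3488 bits

These are NOT equal (difference: 0.2924 bits). KL divergence is asymmetric: D_KL(P||Q) ≠ D_KL(Q||P) in general.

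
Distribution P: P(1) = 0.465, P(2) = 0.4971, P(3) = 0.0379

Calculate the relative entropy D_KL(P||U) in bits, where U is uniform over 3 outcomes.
0.3911 bits

U(i) = 1/3 for all i

D_KL(P||U) = Σ P(x) log₂(P(x) / (1/3))
           = Σ P(x) log₂(P(x)) + log₂(3)
           = log₂(3) - H(P)

H(P) = -Σ P(x) log₂(P(x)):
  -P(1)·log₂(P(1)) = -(0.465)·log₂(0.465) = 0.51368
  -P(2)·log₂(P(2)) = -(0.4971)·log₂(0.4971) = 0.50127
  -P(3)·log₂(P(3)) = -(0.0379)·log₂(0.0379) = 0.17895
H(P) = 0.51368 + 0.50127 + 0.17895 = 1.19390 bits

log₂(3) = 1.58496 bits

D_KL(P||U) = 1.58496 - 1.19390 = 0.39106 ≈ 0.3911 bits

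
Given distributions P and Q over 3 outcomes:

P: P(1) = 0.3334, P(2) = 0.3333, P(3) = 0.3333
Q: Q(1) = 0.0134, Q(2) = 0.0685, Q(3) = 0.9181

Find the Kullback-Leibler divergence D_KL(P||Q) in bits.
1.8195 bits

D_KL(P||Q) = Σ P(x) log₂(P(x)/Q(x))

Computing term by term:
  P(1)·log₂(P(1)/Q(1)) = 0.3334·log₂(0.3334/0.0134) = 1.54596
  P(2)·log₂(P(2)/Q(2)) = 0.3333·log₂(0.3333/0.0685) = 0.76081
  P(3)·log₂(P(3)/Q(3)) = 0.3333·log₂(0.3333/0.9181) = -0.48723

D_KL(P||Q) = 1.54596 + 0.76081 - 0.48723 = 1.81954 ≈ 1.8195 bits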